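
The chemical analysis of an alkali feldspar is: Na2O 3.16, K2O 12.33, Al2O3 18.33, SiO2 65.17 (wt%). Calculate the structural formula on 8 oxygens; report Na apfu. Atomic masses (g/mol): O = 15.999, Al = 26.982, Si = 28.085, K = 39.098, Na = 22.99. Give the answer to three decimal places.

0.282 Na apfu

Na2O: 3.16/61.979 = 0.05099 mol → 0.10198 mol Na, 0.05099 mol O.
K2O: 12.33/94.195 = 0.13090 mol → 0.26180 mol K, 0.13090 mol O.
Al2O3: 18.33/101.961 = 0.17977 mol → 0.35954 mol Al, 0.53931 mol O.
SiO2: 65.17/60.083 = 1.08467 mol → 1.08467 mol Si, 2.16934 mol O.
Total oxygen = 2.89054 mol. Normalization factor = 8/2.89054 = 2.76765.
Na per 8 O = 0.10198 × 2.76765 = 0.282.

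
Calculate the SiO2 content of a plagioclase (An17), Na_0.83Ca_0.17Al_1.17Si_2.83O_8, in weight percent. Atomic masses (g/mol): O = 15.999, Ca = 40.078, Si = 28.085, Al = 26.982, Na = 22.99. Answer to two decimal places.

64.18 wt%

M(Na_0.83Ca_0.17Al_1.17Si_2.83O_8) = 264.936 g/mol; M(SiO2) = 60.083 g/mol.
Moles SiO2 per formula unit = 2.83 Si ÷ 1 = 2.8300.
SiO2 fraction = (2.8300 × 60.083) / 264.936 = 170.035/264.936 = 0.6418.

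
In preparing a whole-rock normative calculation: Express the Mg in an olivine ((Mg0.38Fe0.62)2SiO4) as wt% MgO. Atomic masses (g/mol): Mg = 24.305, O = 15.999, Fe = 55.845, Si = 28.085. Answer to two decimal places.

17.04 wt%

Formula mass = 179.801 g/mol.
0.76 Mg → 0.7600 mol MgO per formula unit; M(MgO) = 40.304, so MgO mass = 30.631 g.
30.631/179.801 × 100 = 17.04 wt%.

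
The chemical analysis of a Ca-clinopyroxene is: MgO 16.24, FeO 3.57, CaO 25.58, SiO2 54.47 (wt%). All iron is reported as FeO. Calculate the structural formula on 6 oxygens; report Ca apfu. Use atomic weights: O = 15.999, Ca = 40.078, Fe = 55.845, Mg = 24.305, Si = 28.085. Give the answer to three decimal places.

MgO: 16.24/40.304 = 0.40294 mol → 0.40294 mol Mg, 0.40294 mol O.
FeO: 3.57/71.844 = 0.04969 mol → 0.04969 mol Fe, 0.04969 mol O.
CaO: 25.58/56.077 = 0.45616 mol → 0.45616 mol Ca, 0.45616 mol O.
SiO2: 54.47/60.083 = 0.90658 mol → 0.90658 mol Si, 1.81316 mol O.
Total oxygen = 2.72195 mol. Normalization factor = 6/2.72195 = 2.20430.
Ca per 6 O = 0.45616 × 2.20430 = 1.006.

1.006 Ca apfu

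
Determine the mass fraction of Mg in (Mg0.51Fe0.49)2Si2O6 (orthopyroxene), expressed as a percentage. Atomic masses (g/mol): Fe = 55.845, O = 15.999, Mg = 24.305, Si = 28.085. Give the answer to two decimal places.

10.70 mass %

Formula mass = 1.02·24.305 + 0.98·55.845 + 2·28.085 + 6·15.999 = 231.683 g/mol, of which 24.791 g is Mg.
So Mg makes up 24.791/231.683 = 0.1070 of the mass, i.e. 10.70%.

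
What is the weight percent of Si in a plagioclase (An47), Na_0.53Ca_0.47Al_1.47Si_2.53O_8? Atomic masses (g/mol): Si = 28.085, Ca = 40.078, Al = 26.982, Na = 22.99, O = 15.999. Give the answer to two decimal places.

26.34 wt%

M(Na_0.53Ca_0.47Al_1.47Si_2.53O_8) = 269.732 g/mol.
Si contributes 2.53 × 28.085 = 71.055 g per mole.
71.055/269.732 = 0.2634 → 26.34%.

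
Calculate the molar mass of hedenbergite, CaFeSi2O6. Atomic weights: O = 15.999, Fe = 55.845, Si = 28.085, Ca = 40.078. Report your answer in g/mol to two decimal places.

248.09 g/mol

The formula mass is the sum 1·40.078 + 1·55.845 + 2·28.085 + 6·15.999.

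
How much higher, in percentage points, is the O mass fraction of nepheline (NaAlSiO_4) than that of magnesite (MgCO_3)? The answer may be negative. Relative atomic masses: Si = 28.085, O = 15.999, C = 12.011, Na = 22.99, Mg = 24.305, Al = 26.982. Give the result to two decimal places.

M(NaAlSiO_4) = 142.053 g/mol, so wt% O = 63.996/142.053 × 100 = 45.05%.
M(MgCO_3) = 84.313 g/mol, so wt% O = 47.997/84.313 × 100 = 56.93%.
45.05 − 56.93 = -11.88 pp.

-11.88 percentage points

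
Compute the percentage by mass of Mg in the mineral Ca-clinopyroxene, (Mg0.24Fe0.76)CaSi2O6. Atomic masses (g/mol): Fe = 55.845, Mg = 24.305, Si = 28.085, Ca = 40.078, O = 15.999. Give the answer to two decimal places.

2.43 wt%

Molar mass of (Mg0.24Fe0.76)CaSi2O6: 0.24·24.305 + 0.76·55.845 + 1·40.078 + 2·28.085 + 6·15.999 = 240.517 g/mol.
Mass of Mg per formula unit: 0.24 × 24.305 = 5.833 g.
Weight fraction Mg = 5.833 / 240.517 = 0.0243.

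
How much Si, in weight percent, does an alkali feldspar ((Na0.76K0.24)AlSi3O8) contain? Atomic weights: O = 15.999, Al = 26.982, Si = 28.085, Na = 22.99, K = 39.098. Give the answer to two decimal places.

M((Na0.76K0.24)AlSi3O8) = 266.085 g/mol.
Si contributes 3 × 28.085 = 84.255 g per mole.
84.255/266.085 = 0.3166 → 31.66%.

31.66 weight percent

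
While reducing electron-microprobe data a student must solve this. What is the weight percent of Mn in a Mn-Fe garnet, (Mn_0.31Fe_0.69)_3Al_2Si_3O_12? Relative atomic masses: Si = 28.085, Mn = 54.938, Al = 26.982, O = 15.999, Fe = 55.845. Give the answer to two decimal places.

10.28 weight percent

Formula mass = 0.93*54.938 + 2.07*55.845 + 2*26.982 + 3*28.085 + 12*15.999 = 496.898 g/mol, of which 51.092 g is Mn.
So Mn makes up 51.092/496.898 = 0.1028 of the mass, i.e. 10.28%.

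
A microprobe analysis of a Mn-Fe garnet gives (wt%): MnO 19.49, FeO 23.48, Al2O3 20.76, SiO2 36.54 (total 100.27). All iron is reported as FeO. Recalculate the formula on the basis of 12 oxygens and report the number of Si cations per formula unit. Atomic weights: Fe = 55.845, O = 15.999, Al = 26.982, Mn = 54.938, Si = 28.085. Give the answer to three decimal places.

3.005 Si apfu

MnO: 19.49/70.937 = 0.27475 mol → 0.27475 mol Mn, 0.27475 mol O.
FeO: 23.48/71.844 = 0.32682 mol → 0.32682 mol Fe, 0.32682 mol O.
Al2O3: 20.76/101.961 = 0.20361 mol → 0.40722 mol Al, 0.61083 mol O.
SiO2: 36.54/60.083 = 0.60816 mol → 0.60816 mol Si, 1.21632 mol O.
Total oxygen = 2.42872 mol. Normalization factor = 12/2.42872 = 4.94087.
Si per 12 O = 0.60816 × 4.94087 = 3.005.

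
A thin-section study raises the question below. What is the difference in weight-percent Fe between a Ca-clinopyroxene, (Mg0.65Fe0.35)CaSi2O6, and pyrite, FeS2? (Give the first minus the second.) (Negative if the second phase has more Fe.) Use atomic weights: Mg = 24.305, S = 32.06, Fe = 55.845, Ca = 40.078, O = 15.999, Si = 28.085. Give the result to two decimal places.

Fe in (Mg0.65Fe0.35)CaSi2O6: molar mass 227.586 g/mol; 0.35×55.845 = 19.546 g → 8.59 wt%.
Fe in FeS2: molar mass 119.965 g/mol; 1×55.845 = 55.845 g → 46.55 wt%.
Difference = 8.59 − 46.55 = -37.96 percentage points.

-37.96 percentage points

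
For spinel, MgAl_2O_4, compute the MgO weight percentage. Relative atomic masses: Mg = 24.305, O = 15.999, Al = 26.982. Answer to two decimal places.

28.33 wt%

Formula mass = 142.265 g/mol.
1 Mg → 1.0000 mol MgO per formula unit; M(MgO) = 40.304, so MgO mass = 40.304 g.
40.304/142.265 × 100 = 28.33 wt%.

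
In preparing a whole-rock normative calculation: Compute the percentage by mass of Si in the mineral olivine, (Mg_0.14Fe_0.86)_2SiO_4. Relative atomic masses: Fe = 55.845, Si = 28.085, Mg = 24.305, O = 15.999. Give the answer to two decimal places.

Molar mass of (Mg_0.14Fe_0.86)_2SiO_4: 0.28*24.305 + 1.72*55.845 + 1*28.085 + 4*15.999 = 194.940 g/mol.
Mass of Si per formula unit: 1 × 28.085 = 28.085 g.
Weight fraction Si = 28.085 / 194.940 = 0.1441.

14.41 mass %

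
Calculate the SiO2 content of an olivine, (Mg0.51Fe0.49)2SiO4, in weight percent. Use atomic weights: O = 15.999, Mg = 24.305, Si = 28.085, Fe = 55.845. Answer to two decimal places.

Formula mass = 171.600 g/mol.
1 Si → 1.0000 mol SiO2 per formula unit; M(SiO2) = 60.083, so SiO2 mass = 60.083 g.
60.083/171.600 × 100 = 35.01 wt%.

35.01 wt%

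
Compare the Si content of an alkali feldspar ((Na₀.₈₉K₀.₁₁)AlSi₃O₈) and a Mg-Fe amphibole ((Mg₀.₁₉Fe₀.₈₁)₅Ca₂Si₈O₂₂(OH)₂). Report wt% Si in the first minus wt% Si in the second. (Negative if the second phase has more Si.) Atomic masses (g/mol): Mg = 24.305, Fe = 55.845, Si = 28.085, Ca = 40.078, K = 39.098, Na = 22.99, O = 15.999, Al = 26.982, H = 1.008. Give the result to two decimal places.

M((Na₀.₈₉K₀.₁₁)AlSi₃O₈) = 263.991 g/mol, so wt% Si = 84.255/263.991 × 100 = 31.92%.
M((Mg₀.₁₉Fe₀.₈₁)₅Ca₂Si₈O₂₂(OH)₂) = 940.090 g/mol, so wt% Si = 224.680/940.090 × 100 = 23.90%.
31.92 − 23.90 = 8.02 pp.

8.02 percentage points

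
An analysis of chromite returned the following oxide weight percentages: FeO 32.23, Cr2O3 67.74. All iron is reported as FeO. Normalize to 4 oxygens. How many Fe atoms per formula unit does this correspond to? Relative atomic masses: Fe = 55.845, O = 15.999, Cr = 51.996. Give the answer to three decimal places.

32.23 wt% FeO ÷ 71.844 g/mol = 0.44861 mol, giving 0.44861 Fe and 0.44861 O.
67.74 wt% Cr2O3 ÷ 151.989 g/mol = 0.44569 mol, giving 0.89138 Cr and 1.33707 O.
Oxygen sums to 1.78568; scaling by 4/1.78568 = 2.24004 puts the formula on 4 O.
Fe: 0.44861 × 2.24004 = 1.005 atoms per formula unit.

1.005 Fe apfu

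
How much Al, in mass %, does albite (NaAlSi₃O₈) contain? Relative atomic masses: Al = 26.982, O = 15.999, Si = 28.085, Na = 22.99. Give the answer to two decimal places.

10.29 mass %

Formula mass = 1*22.99 + 1*26.982 + 3*28.085 + 8*15.999 = 262.219 g/mol, of which 26.982 g is Al.
So Al makes up 26.982/262.219 = 0.1029 of the mass, i.e. 10.29%.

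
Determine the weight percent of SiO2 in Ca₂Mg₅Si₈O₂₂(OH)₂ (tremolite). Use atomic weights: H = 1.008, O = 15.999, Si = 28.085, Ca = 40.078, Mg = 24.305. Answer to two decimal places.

59.17 wt%

Molar mass of Ca₂Mg₅Si₈O₂₂(OH)₂ = 2×40.078 + 5×24.305 + 8×28.085 + 24×15.999 + 2×1.008 = 812.353 g/mol.
Each formula unit contains 8 Si, equivalent to 8/1 = 8.0000 mol SiO2.
M(SiO2) = 1×28.085 + 2×15.999 = 60.083 g/mol.
Mass of SiO2 per formula unit = 8.0000 × 60.083 = 480.664 g.
SiO2 wt% = 480.664 / 812.353 × 100 = 59.17%.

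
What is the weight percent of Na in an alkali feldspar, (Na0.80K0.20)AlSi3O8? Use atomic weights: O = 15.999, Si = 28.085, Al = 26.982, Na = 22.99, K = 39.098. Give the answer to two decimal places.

6.93 mass %

M((Na0.80K0.20)AlSi3O8) = 265.441 g/mol.
Na contributes 0.80 × 22.99 = 18.392 g per mole.
18.392/265.441 = 0.0693 → 6.93%.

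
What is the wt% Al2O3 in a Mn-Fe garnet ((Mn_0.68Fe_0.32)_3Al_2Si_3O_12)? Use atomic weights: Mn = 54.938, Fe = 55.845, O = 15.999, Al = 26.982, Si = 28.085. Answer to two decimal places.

Formula mass = 495.892 g/mol.
2 Al → 1.0000 mol Al2O3 per formula unit; M(Al2O3) = 101.961, so Al2O3 mass = 101.961 g.
101.961/495.892 × 100 = 20.56 wt%.

20.56 wt%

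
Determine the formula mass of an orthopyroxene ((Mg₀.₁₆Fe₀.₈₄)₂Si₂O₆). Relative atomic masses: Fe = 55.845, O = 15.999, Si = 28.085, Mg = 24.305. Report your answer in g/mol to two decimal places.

253.76 g/mol

Mg: 0.32 × 24.305 = 7.7776
Fe: 1.68 × 55.845 = 93.8196
Si: 2 × 28.085 = 56.1700
O: 6 × 15.999 = 95.9940
Summing the contributions gives the formula mass.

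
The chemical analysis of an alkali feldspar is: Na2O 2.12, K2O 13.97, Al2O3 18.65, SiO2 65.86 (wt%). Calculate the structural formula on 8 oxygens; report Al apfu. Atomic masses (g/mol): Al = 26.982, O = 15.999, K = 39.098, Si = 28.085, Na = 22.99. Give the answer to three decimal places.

Na2O: 2.12/61.979 = 0.03421 mol → 0.06842 mol Na, 0.03421 mol O.
K2O: 13.97/94.195 = 0.14831 mol → 0.29662 mol K, 0.14831 mol O.
Al2O3: 18.65/101.961 = 0.18291 mol → 0.36582 mol Al, 0.54873 mol O.
SiO2: 65.86/60.083 = 1.09615 mol → 1.09615 mol Si, 2.19230 mol O.
Total oxygen = 2.92355 mol. Normalization factor = 8/2.92355 = 2.73640.
Al per 8 O = 0.36582 × 2.73640 = 1.001.

1.001 Al apfu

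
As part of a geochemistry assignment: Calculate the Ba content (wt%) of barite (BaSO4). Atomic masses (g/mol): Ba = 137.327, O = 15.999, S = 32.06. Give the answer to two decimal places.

M(BaSO4) = 233.383 g/mol.
Ba contributes 1 × 137.327 = 137.327 g per mole.
137.327/233.383 = 0.5884 → 58.84%.

58.84 wt%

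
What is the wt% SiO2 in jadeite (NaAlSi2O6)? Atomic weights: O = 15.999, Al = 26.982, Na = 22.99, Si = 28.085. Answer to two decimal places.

59.45 wt%

M(NaAlSi2O6) = 202.136 g/mol; M(SiO2) = 60.083 g/mol.
Moles SiO2 per formula unit = 2 Si ÷ 1 = 2.0000.
SiO2 fraction = (2.0000 × 60.083) / 202.136 = 120.166/202.136 = 0.5945.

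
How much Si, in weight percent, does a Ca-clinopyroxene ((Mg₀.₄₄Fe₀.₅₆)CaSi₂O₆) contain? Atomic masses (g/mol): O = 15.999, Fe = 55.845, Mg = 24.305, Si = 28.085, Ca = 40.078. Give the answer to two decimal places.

M((Mg₀.₄₄Fe₀.₅₆)CaSi₂O₆) = 234.209 g/mol.
Si contributes 2 × 28.085 = 56.170 g per mole.
56.170/234.209 = 0.2398 → 23.98%.

23.98 weight percent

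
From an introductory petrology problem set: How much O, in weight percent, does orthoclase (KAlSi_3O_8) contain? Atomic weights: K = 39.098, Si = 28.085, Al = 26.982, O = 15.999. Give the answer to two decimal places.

M(KAlSi_3O_8) = 278.327 g/mol.
O contributes 8 × 15.999 = 127.992 g per mole.
127.992/278.327 = 0.4599 → 45.99%.

45.99 weight percent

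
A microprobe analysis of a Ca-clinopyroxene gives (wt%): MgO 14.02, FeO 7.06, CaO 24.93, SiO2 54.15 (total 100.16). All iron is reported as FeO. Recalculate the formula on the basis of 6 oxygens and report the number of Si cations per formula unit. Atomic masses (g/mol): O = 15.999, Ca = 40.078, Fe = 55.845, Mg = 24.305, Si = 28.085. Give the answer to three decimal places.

2.008 Si apfu

MgO: 14.02/40.304 = 0.34786 mol → 0.34786 mol Mg, 0.34786 mol O.
FeO: 7.06/71.844 = 0.09827 mol → 0.09827 mol Fe, 0.09827 mol O.
CaO: 24.93/56.077 = 0.44457 mol → 0.44457 mol Ca, 0.44457 mol O.
SiO2: 54.15/60.083 = 0.90125 mol → 0.90125 mol Si, 1.80250 mol O.
Total oxygen = 2.69320 mol. Normalization factor = 6/2.69320 = 2.22783.
Si per 6 O = 0.90125 × 2.22783 = 2.008.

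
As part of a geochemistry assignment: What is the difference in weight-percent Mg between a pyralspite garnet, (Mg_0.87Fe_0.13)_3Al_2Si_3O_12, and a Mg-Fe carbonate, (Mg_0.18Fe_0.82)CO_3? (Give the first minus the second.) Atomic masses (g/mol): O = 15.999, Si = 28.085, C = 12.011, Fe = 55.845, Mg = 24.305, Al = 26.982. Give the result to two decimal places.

11.30 percentage points

M((Mg_0.87Fe_0.13)_3Al_2Si_3O_12) = 415.423 g/mol, so wt% Mg = 63.436/415.423 × 100 = 15.27%.
M((Mg_0.18Fe_0.82)CO_3) = 110.176 g/mol, so wt% Mg = 4.375/110.176 × 100 = 3.97%.
15.27 − 3.97 = 11.30 pp.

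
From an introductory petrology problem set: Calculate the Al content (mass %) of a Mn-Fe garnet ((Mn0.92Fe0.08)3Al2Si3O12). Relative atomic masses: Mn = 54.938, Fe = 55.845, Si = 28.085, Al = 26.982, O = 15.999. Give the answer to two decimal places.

10.90 mass %

Molar mass of (Mn0.92Fe0.08)3Al2Si3O12: 2.76*54.938 + 0.24*55.845 + 2*26.982 + 3*28.085 + 12*15.999 = 495.239 g/mol.
Mass of Al per formula unit: 2 × 26.982 = 53.964 g.
Weight fraction Al = 53.964 / 495.239 = 0.1090.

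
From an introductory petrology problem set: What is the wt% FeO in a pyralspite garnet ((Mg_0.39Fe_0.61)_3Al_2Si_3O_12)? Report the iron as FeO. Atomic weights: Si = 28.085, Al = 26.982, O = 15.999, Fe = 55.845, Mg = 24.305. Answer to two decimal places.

Formula mass = 460.840 g/mol.
1.83 Fe → 1.8300 mol FeO per formula unit; M(FeO) = 71.844, so FeO mass = 131.475 g.
131.475/460.840 × 100 = 28.53 wt%.

28.53 wt%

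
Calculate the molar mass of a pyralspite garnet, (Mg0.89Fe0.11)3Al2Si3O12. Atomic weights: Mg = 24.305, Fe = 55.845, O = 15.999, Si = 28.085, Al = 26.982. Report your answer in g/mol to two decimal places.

413.53 g/mol

M = 2.67·24.305 + 0.33·55.845 + 2·26.982 + 3·28.085 + 12·15.999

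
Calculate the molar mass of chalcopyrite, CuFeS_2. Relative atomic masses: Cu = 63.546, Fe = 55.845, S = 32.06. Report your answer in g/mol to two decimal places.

M = 1*63.546 + 1*55.845 + 2*32.06

183.51 g/mol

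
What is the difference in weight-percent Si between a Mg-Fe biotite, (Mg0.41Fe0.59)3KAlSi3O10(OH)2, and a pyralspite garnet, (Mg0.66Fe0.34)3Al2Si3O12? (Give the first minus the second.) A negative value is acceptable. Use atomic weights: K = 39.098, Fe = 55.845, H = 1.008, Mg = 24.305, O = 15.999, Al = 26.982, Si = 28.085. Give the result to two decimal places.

M((Mg0.41Fe0.59)3KAlSi3O10(OH)2) = 473.080 g/mol, so wt% Si = 84.255/473.080 × 100 = 17.81%.
M((Mg0.66Fe0.34)3Al2Si3O12) = 435.293 g/mol, so wt% Si = 84.255/435.293 × 100 = 19.36%.
17.81 − 19.36 = -1.55 pp.

-1.55 percentage points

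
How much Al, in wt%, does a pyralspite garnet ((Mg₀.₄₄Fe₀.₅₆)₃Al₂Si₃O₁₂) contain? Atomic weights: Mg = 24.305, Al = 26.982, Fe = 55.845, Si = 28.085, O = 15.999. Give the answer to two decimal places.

Molar mass of (Mg₀.₄₄Fe₀.₅₆)₃Al₂Si₃O₁₂: 1.32×24.305 + 1.68×55.845 + 2×26.982 + 3×28.085 + 12×15.999 = 456.109 g/mol.
Mass of Al per formula unit: 2 × 26.982 = 53.964 g.
Weight fraction Al = 53.964 / 456.109 = 0.1183.

11.83 wt%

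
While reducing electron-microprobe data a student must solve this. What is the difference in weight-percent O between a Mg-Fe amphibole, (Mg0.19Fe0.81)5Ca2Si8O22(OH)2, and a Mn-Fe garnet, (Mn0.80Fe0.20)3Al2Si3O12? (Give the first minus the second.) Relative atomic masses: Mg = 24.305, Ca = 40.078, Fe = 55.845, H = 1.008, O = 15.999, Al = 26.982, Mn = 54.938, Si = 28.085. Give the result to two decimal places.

2.10 percentage points

First mineral: 383.976 g O in 940.090 g formula = 40.84 wt% O.
Second mineral: 191.988 g O in 495.565 g formula = 38.74 wt% O.
40.84% − 38.74% gives a difference of 2.10 percentage points.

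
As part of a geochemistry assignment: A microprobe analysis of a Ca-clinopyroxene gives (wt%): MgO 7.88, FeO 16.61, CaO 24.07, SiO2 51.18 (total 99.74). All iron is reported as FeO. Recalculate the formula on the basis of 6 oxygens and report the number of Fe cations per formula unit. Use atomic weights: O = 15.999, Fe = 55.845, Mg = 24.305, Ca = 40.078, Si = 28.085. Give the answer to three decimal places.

MgO (M=40.304): mol = 0.19551; Mg = 0.19551, O = 0.19551.
FeO (M=71.844): mol = 0.23120; Fe = 0.23120, O = 0.23120.
CaO (M=56.077): mol = 0.42923; Ca = 0.42923, O = 0.42923.
SiO2 (M=60.083): mol = 0.85182; Si = 0.85182, O = 1.70364.
ΣO = 2.55958; factor = 6/ΣO = 2.34413.
Fe apfu = 0.23120 × 2.34413 = 0.542.

0.542 Fe apfu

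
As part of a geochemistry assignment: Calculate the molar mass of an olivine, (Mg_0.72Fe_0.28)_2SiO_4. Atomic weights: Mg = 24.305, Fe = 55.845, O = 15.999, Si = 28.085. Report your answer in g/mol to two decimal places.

158.35 g/mol

The formula mass is the sum 1.44×24.305 + 0.56×55.845 + 1×28.085 + 4×15.999.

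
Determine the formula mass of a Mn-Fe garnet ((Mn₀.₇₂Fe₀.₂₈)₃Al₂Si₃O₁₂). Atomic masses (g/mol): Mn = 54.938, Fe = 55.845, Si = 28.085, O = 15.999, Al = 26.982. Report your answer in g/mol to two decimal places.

495.78 g/mol

M = 2.16*54.938 + 0.84*55.845 + 2*26.982 + 3*28.085 + 12*15.999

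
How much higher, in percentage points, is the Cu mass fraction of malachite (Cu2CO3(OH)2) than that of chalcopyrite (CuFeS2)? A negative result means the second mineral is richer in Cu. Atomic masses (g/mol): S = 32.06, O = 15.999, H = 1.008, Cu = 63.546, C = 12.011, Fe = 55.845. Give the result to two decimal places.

22.85 percentage points

Cu in Cu2CO3(OH)2: molar mass 221.114 g/mol; 2×63.546 = 127.092 g → 57.48 wt%.
Cu in CuFeS2: molar mass 183.511 g/mol; 1×63.546 = 63.546 g → 34.63 wt%.
Difference = 57.48 − 34.63 = 22.85 percentage points.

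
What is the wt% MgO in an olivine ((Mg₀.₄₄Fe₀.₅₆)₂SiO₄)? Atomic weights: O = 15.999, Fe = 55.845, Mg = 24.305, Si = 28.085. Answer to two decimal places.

20.15 wt%

Molar mass of (Mg₀.₄₄Fe₀.₅₆)₂SiO₄ = 0.88×24.305 + 1.12×55.845 + 1×28.085 + 4×15.999 = 176.016 g/mol.
Each formula unit contains 0.88 Mg, equivalent to 0.88/1 = 0.8800 mol MgO.
M(MgO) = 1×24.305 + 1×15.999 = 40.304 g/mol.
Mass of MgO per formula unit = 0.8800 × 40.304 = 35.468 g.
MgO wt% = 35.468 / 176.016 × 100 = 20.15%.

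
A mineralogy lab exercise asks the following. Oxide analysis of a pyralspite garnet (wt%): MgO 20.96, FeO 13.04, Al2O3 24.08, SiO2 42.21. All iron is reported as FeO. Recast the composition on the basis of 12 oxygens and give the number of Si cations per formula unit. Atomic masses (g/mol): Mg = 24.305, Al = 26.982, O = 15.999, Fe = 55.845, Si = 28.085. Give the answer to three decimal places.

2.995 Si apfu

MgO: 20.96/40.304 = 0.52005 mol → 0.52005 mol Mg, 0.52005 mol O.
FeO: 13.04/71.844 = 0.18150 mol → 0.18150 mol Fe, 0.18150 mol O.
Al2O3: 24.08/101.961 = 0.23617 mol → 0.47234 mol Al, 0.70851 mol O.
SiO2: 42.21/60.083 = 0.70253 mol → 0.70253 mol Si, 1.40506 mol O.
Total oxygen = 2.81512 mol. Normalization factor = 12/2.81512 = 4.26270.
Si per 12 O = 0.70253 × 4.26270 = 2.995.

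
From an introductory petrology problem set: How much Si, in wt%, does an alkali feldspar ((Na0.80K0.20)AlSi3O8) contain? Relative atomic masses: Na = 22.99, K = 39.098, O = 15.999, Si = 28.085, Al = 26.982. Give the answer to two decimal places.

Formula mass = 0.80×22.99 + 0.20×39.098 + 1×26.982 + 3×28.085 + 8×15.999 = 265.441 g/mol, of which 84.255 g is Si.
So Si makes up 84.255/265.441 = 0.3174 of the mass, i.e. 31.74%.

31.74 wt%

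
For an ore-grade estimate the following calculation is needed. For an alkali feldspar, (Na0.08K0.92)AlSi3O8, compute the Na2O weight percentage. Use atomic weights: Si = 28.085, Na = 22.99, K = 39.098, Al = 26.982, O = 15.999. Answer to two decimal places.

Formula mass = 277.038 g/mol.
0.08 Na → 0.0400 mol Na2O per formula unit; M(Na2O) = 61.979, so Na2O mass = 2.479 g.
2.479/277.038 × 100 = 0.89 wt%.

0.89 wt%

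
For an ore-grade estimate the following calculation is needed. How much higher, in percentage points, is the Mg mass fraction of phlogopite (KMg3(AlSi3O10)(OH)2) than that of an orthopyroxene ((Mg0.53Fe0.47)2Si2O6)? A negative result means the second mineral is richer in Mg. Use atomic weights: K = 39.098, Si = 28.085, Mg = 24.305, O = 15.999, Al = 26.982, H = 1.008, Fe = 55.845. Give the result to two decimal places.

M(KMg3(AlSi3O10)(OH)2) = 417.254 g/mol, so wt% Mg = 72.915/417.254 × 100 = 17.47%.
M((Mg0.53Fe0.47)2Si2O6) = 230.422 g/mol, so wt% Mg = 25.763/230.422 × 100 = 11.18%.
17.47 − 11.18 = 6.29 pp.

6.29 percentage points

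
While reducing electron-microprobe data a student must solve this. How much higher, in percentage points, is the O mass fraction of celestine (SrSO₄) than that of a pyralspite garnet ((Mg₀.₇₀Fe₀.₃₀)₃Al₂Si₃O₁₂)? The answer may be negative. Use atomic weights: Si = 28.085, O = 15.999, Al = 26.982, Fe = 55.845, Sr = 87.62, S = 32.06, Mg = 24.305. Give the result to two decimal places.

M(SrSO₄) = 183.676 g/mol, so wt% O = 63.996/183.676 × 100 = 34.84%.
M((Mg₀.₇₀Fe₀.₃₀)₃Al₂Si₃O₁₂) = 431.508 g/mol, so wt% O = 191.988/431.508 × 100 = 44.49%.
34.84 − 44.49 = -9.65 pp.

-9.65 percentage points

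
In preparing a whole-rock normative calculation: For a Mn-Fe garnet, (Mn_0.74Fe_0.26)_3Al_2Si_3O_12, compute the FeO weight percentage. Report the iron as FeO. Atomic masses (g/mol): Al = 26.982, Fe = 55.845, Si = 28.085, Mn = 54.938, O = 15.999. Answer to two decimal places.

11.30 wt%

M((Mn_0.74Fe_0.26)_3Al_2Si_3O_12) = 495.728 g/mol; M(FeO) = 71.844 g/mol.
Moles FeO per formula unit = 0.78 Fe ÷ 1 = 0.7800.
FeO fraction = (0.7800 × 71.844) / 495.728 = 56.038/495.728 = 0.1130.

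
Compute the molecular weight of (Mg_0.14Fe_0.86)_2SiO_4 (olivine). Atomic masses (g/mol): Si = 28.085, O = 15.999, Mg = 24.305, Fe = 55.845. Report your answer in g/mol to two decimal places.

The formula mass is the sum 0.28(24.305) + 1.72(55.845) + 1(28.085) + 4(15.999).

194.94 g/mol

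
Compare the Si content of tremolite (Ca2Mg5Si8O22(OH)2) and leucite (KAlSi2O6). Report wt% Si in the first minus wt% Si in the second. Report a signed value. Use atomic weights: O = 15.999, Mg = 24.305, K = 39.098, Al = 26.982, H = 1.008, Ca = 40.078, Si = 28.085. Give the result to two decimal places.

Si in Ca2Mg5Si8O22(OH)2: molar mass 812.353 g/mol; 8×28.085 = 224.680 g → 27.66 wt%.
Si in KAlSi2O6: molar mass 218.244 g/mol; 2×28.085 = 56.170 g → 25.74 wt%.
Difference = 27.66 − 25.74 = 1.92 percentage points.

1.92 percentage points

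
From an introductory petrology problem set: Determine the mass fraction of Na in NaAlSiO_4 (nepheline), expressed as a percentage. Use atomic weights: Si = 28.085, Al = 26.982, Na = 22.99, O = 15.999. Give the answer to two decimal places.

16.18 weight percent

Formula mass = 1*22.99 + 1*26.982 + 1*28.085 + 4*15.999 = 142.053 g/mol, of which 22.990 g is Na.
So Na makes up 22.990/142.053 = 0.1618 of the mass, i.e. 16.18%.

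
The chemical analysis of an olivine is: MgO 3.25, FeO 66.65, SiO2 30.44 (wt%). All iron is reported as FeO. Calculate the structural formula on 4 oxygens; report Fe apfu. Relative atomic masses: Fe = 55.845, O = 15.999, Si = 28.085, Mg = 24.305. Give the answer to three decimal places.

1.836 Fe apfu

MgO (M=40.304): mol = 0.08064; Mg = 0.08064, O = 0.08064.
FeO (M=71.844): mol = 0.92770; Fe = 0.92770, O = 0.92770.
SiO2 (M=60.083): mol = 0.50663; Si = 0.50663, O = 1.01326.
ΣO = 2.02160; factor = 4/ΣO = 1.97863.
Fe apfu = 0.92770 × 1.97863 = 1.836.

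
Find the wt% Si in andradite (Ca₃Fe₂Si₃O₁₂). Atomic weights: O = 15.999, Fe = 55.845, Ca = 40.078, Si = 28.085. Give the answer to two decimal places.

16.58 mass %

Molar mass of Ca₃Fe₂Si₃O₁₂: 3*40.078 + 2*55.845 + 3*28.085 + 12*15.999 = 508.167 g/mol.
Mass of Si per formula unit: 3 × 28.085 = 84.255 g.
Weight fraction Si = 84.255 / 508.167 = 0.1658.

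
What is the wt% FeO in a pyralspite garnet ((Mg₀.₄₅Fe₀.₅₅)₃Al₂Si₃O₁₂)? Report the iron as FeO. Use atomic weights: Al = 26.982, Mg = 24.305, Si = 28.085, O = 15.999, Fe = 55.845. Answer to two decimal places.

26.04 wt%

M((Mg₀.₄₅Fe₀.₅₅)₃Al₂Si₃O₁₂) = 455.163 g/mol; M(FeO) = 71.844 g/mol.
Moles FeO per formula unit = 1.65 Fe ÷ 1 = 1.6500.
FeO fraction = (1.6500 × 71.844) / 455.163 = 118.543/455.163 = 0.2604.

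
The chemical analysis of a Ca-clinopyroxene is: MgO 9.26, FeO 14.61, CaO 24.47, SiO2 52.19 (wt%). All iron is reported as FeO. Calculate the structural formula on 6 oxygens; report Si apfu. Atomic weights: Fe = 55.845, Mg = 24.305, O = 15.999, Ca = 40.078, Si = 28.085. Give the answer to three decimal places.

1.999 Si apfu

MgO (M=40.304): mol = 0.22975; Mg = 0.22975, O = 0.22975.
FeO (M=71.844): mol = 0.20336; Fe = 0.20336, O = 0.20336.
CaO (M=56.077): mol = 0.43636; Ca = 0.43636, O = 0.43636.
SiO2 (M=60.083): mol = 0.86863; Si = 0.86863, O = 1.73726.
ΣO = 2.60673; factor = 6/ΣO = 2.30173.
Si apfu = 0.86863 × 2.30173 = 1.999.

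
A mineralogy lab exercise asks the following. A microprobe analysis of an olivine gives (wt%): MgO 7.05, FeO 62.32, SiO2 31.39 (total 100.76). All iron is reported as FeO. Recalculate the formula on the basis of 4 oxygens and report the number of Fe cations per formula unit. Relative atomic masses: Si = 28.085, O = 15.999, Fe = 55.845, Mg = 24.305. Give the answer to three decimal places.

MgO (M=40.304): mol = 0.17492; Mg = 0.17492, O = 0.17492.
FeO (M=71.844): mol = 0.86743; Fe = 0.86743, O = 0.86743.
SiO2 (M=60.083): mol = 0.52244; Si = 0.52244, O = 1.04488.
ΣO = 2.08723; factor = 4/ΣO = 1.91642.
Fe apfu = 0.86743 × 1.91642 = 1.662.

1.662 Fe apfu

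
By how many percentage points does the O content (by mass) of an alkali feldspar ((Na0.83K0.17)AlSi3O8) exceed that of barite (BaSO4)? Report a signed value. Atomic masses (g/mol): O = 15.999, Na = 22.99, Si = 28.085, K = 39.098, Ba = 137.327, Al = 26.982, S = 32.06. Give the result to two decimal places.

O in (Na0.83K0.17)AlSi3O8: molar mass 264.957 g/mol; 8×15.999 = 127.992 g → 48.31 wt%.
O in BaSO4: molar mass 233.383 g/mol; 4×15.999 = 63.996 g → 27.42 wt%.
Difference = 48.31 − 27.42 = 20.89 percentage points.

20.89 percentage points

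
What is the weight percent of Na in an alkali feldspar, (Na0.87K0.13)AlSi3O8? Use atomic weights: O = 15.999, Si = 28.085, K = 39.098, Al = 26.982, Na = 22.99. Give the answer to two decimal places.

7.57 weight percent

M((Na0.87K0.13)AlSi3O8) = 264.313 g/mol.
Na contributes 0.87 × 22.99 = 20.001 g per mole.
20.001/264.313 = 0.0757 → 7.57%.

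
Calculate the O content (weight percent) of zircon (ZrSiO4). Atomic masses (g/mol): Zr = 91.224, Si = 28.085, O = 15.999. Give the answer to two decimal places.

34.91 weight percent

Formula mass = 1·91.224 + 1·28.085 + 4·15.999 = 183.305 g/mol, of which 63.996 g is O.
So O makes up 63.996/183.305 = 0.3491 of the mass, i.e. 34.91%.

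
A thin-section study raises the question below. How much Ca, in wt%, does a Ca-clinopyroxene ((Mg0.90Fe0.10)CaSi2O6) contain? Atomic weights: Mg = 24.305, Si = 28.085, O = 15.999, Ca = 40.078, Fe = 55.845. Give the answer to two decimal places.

18.24 wt%

Molar mass of (Mg0.90Fe0.10)CaSi2O6: 0.90·24.305 + 0.10·55.845 + 1·40.078 + 2·28.085 + 6·15.999 = 219.701 g/mol.
Mass of Ca per formula unit: 1 × 40.078 = 40.078 g.
Weight fraction Ca = 40.078 / 219.701 = 0.1824.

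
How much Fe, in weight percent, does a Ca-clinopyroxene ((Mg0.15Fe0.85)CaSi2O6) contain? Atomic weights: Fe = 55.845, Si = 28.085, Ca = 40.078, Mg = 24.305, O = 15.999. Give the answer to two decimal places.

Formula mass = 0.15·24.305 + 0.85·55.845 + 1·40.078 + 2·28.085 + 6·15.999 = 243.356 g/mol, of which 47.468 g is Fe.
So Fe makes up 47.468/243.356 = 0.1951 of the mass, i.e. 19.51%.

19.51 weight percent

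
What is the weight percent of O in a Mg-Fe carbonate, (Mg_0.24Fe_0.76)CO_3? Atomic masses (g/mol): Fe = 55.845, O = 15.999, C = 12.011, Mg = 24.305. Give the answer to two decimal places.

44.33 weight percent

M((Mg_0.24Fe_0.76)CO_3) = 108.283 g/mol.
O contributes 3 × 15.999 = 47.997 g per mole.
47.997/108.283 = 0.4433 → 44.33%.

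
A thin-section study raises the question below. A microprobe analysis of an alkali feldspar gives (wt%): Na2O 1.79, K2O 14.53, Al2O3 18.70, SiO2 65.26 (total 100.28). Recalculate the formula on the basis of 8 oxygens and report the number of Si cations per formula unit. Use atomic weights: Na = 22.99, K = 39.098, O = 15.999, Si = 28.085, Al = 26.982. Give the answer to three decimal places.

2.990 Si apfu

Na2O (M=61.979): mol = 0.02888; Na = 0.05776, O = 0.02888.
K2O (M=94.195): mol = 0.15425; K = 0.30850, O = 0.15425.
Al2O3 (M=101.961): mol = 0.18340; Al = 0.36680, O = 0.55020.
SiO2 (M=60.083): mol = 1.08616; Si = 1.08616, O = 2.17232.
ΣO = 2.90565; factor = 8/ΣO = 2.75326.
Si apfu = 1.08616 × 2.75326 = 2.990.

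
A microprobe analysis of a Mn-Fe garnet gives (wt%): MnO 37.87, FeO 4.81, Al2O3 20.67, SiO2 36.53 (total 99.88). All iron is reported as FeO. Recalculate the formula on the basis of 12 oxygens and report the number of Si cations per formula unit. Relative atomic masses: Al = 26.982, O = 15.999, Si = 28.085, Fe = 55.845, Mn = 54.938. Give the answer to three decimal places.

MnO: 37.87/70.937 = 0.53385 mol → 0.53385 mol Mn, 0.53385 mol O.
FeO: 4.81/71.844 = 0.06695 mol → 0.06695 mol Fe, 0.06695 mol O.
Al2O3: 20.67/101.961 = 0.20272 mol → 0.40544 mol Al, 0.60816 mol O.
SiO2: 36.53/60.083 = 0.60799 mol → 0.60799 mol Si, 1.21598 mol O.
Total oxygen = 2.42494 mol. Normalization factor = 12/2.42494 = 4.94858.
Si per 12 O = 0.60799 × 4.94858 = 3.009.

3.009 Si apfu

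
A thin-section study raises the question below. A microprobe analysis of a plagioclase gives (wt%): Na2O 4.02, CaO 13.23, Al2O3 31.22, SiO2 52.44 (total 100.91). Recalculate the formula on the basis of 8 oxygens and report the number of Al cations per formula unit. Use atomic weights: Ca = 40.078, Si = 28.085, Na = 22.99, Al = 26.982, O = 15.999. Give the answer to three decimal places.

1.652 Al apfu

4.02 wt% Na2O ÷ 61.979 g/mol = 0.06486 mol, giving 0.12972 Na and 0.06486 O.
13.23 wt% CaO ÷ 56.077 g/mol = 0.23593 mol, giving 0.23593 Ca and 0.23593 O.
31.22 wt% Al2O3 ÷ 101.961 g/mol = 0.30620 mol, giving 0.61240 Al and 0.91860 O.
52.44 wt% SiO2 ÷ 60.083 g/mol = 0.87279 mol, giving 0.87279 Si and 1.74558 O.
Oxygen sums to 2.96497; scaling by 8/2.96497 = 2.69817 puts the formula on 8 O.
Al: 0.61240 × 2.69817 = 1.652 atoms per formula unit.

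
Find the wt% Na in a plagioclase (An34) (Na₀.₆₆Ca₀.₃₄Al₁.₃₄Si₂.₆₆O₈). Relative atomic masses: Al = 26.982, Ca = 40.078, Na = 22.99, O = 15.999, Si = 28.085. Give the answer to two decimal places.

Molar mass of Na₀.₆₆Ca₀.₃₄Al₁.₃₄Si₂.₆₆O₈: 0.66*22.99 + 0.34*40.078 + 1.34*26.982 + 2.66*28.085 + 8*15.999 = 267.654 g/mol.
Mass of Na per formula unit: 0.66 × 22.99 = 15.173 g.
Weight fraction Na = 15.173 / 267.654 = 0.0567.

5.67 weight percent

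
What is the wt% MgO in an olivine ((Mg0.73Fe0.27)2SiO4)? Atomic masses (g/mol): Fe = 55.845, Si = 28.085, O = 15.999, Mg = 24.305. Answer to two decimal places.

Formula mass = 157.723 g/mol.
1.46 Mg → 1.4600 mol MgO per formula unit; M(MgO) = 40.304, so MgO mass = 58.844 g.
58.844/157.723 × 100 = 37.31 wt%.

37.31 wt%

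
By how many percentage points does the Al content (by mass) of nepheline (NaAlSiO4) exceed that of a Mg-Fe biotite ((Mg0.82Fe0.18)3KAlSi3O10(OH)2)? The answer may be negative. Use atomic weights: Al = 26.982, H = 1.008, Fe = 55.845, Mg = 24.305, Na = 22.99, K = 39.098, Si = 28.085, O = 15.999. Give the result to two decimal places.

12.78 percentage points

First mineral: 26.982 g Al in 142.053 g formula = 18.99 wt% Al.
Second mineral: 26.982 g Al in 434.286 g formula = 6.21 wt% Al.
18.99% − 6.21% gives a difference of 12.78 percentage points.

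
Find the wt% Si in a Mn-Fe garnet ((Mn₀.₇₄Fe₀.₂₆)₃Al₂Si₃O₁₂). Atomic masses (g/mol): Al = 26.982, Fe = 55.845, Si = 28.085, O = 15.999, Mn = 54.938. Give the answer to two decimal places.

17.00 wt%

Molar mass of (Mn₀.₇₄Fe₀.₂₆)₃Al₂Si₃O₁₂: 2.22×54.938 + 0.78×55.845 + 2×26.982 + 3×28.085 + 12×15.999 = 495.728 g/mol.
Mass of Si per formula unit: 3 × 28.085 = 84.255 g.
Weight fraction Si = 84.255 / 495.728 = 0.1700.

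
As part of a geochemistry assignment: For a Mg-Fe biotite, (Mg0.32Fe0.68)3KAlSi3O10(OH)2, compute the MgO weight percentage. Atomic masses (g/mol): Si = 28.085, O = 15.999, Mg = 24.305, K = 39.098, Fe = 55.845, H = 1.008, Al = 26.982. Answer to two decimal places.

8.03 wt%

Molar mass of (Mg0.32Fe0.68)3KAlSi3O10(OH)2 = 0.96*24.305 + 2.04*55.845 + 1*39.098 + 1*26.982 + 3*28.085 + 12*15.999 + 2*1.008 = 481.596 g/mol.
Each formula unit contains 0.96 Mg, equivalent to 0.96/1 = 0.9600 mol MgO.
M(MgO) = 1×24.305 + 1×15.999 = 40.304 g/mol.
Mass of MgO per formula unit = 0.9600 × 40.304 = 38.692 g.
MgO wt% = 38.692 / 481.596 × 100 = 8.03%.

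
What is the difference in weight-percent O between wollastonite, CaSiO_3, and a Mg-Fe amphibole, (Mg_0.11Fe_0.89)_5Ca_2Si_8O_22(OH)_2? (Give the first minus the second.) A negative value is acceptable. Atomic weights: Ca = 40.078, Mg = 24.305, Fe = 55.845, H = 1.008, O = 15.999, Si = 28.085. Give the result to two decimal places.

1.02 percentage points

First mineral: 47.997 g O in 116.160 g formula = 41.32 wt% O.
Second mineral: 383.976 g O in 952.706 g formula = 40.30 wt% O.
41.32% − 40.30% gives a difference of 1.02 percentage points.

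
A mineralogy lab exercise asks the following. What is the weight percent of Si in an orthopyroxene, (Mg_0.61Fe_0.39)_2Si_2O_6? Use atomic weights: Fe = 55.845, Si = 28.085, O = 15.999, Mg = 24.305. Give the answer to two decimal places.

24.92 weight percent

M((Mg_0.61Fe_0.39)_2Si_2O_6) = 225.375 g/mol.
Si contributes 2 × 28.085 = 56.170 g per mole.
56.170/225.375 = 0.2492 → 24.92%.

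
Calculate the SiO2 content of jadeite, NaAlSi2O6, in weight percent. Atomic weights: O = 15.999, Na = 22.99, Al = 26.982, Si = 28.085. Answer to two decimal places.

59.45 wt%

Molar mass of NaAlSi2O6 = 1×22.99 + 1×26.982 + 2×28.085 + 6×15.999 = 202.136 g/mol.
Each formula unit contains 2 Si, equivalent to 2/1 = 2.0000 mol SiO2.
M(SiO2) = 1×28.085 + 2×15.999 = 60.083 g/mol.
Mass of SiO2 per formula unit = 2.0000 × 60.083 = 120.166 g.
SiO2 wt% = 120.166 / 202.136 × 100 = 59.45%.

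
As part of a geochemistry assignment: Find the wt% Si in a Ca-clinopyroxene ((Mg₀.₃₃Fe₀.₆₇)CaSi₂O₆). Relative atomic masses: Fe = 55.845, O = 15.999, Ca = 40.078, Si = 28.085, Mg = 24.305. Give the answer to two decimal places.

23.63 wt%

M((Mg₀.₃₃Fe₀.₆₇)CaSi₂O₆) = 237.679 g/mol.
Si contributes 2 × 28.085 = 56.170 g per mole.
56.170/237.679 = 0.2363 → 23.63%.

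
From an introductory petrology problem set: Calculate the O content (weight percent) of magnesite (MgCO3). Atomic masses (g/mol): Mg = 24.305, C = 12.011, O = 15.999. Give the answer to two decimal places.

Molar mass of MgCO3: 1·24.305 + 1·12.011 + 3·15.999 = 84.313 g/mol.
Mass of O per formula unit: 3 × 15.999 = 47.997 g.
Weight fraction O = 47.997 / 84.313 = 0.5693.

56.93 weight percent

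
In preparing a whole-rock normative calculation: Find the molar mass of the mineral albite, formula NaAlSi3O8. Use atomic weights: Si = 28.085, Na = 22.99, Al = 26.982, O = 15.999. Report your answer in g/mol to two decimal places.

262.22 g/mol

Na: 1 × 22.99 = 22.9900
Al: 1 × 26.982 = 26.9820
Si: 3 × 28.085 = 84.2550
O: 8 × 15.999 = 127.9920
Summing the contributions gives the formula mass.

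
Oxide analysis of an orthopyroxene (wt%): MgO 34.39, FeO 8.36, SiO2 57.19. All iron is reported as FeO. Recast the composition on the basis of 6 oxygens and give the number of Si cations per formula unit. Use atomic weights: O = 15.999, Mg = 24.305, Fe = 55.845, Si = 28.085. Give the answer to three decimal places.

MgO (M=40.304): mol = 0.85327; Mg = 0.85327, O = 0.85327.
FeO (M=71.844): mol = 0.11636; Fe = 0.11636, O = 0.11636.
SiO2 (M=60.083): mol = 0.95185; Si = 0.95185, O = 1.90370.
ΣO = 2.87333; factor = 6/ΣO = 2.08817.
Si apfu = 0.95185 × 2.08817 = 1.988.

1.988 Si apfu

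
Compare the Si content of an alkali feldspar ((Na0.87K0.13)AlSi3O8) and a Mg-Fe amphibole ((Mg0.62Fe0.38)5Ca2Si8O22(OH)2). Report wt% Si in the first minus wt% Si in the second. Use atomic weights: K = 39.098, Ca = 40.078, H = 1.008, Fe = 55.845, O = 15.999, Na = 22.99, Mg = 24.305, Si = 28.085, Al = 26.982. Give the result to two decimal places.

Si in (Na0.87K0.13)AlSi3O8: molar mass 264.313 g/mol; 3×28.085 = 84.255 g → 31.88 wt%.
Si in (Mg0.62Fe0.38)5Ca2Si8O22(OH)2: molar mass 872.279 g/mol; 8×28.085 = 224.680 g → 25.76 wt%.
Difference = 31.88 − 25.76 = 6.12 percentage points.

6.12 percentage points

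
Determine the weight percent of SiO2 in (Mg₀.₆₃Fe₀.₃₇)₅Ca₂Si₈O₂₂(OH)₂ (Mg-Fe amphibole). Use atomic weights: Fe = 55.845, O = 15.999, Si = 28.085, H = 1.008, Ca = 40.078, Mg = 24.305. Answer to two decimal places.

Molar mass of (Mg₀.₆₃Fe₀.₃₇)₅Ca₂Si₈O₂₂(OH)₂ = 3.15*24.305 + 1.85*55.845 + 2*40.078 + 8*28.085 + 24*15.999 + 2*1.008 = 870.702 g/mol.
Each formula unit contains 8 Si, equivalent to 8/1 = 8.0000 mol SiO2.
M(SiO2) = 1×28.085 + 2×15.999 = 60.083 g/mol.
Mass of SiO2 per formula unit = 8.0000 × 60.083 = 480.664 g.
SiO2 wt% = 480.664 / 870.702 × 100 = 55.20%.

55.20 wt%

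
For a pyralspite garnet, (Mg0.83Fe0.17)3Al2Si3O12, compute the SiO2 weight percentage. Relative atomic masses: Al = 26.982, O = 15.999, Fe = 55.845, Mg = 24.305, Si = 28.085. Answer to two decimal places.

Formula mass = 419.207 g/mol.
3 Si → 3.0000 mol SiO2 per formula unit; M(SiO2) = 60.083, so SiO2 mass = 180.249 g.
180.249/419.207 × 100 = 43.00 wt%.

43.00 wt%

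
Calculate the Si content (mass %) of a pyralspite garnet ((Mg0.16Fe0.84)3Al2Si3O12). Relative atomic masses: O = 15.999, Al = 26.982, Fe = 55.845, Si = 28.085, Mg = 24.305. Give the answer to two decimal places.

17.46 mass %

Formula mass = 0.48·24.305 + 2.52·55.845 + 2·26.982 + 3·28.085 + 12·15.999 = 482.603 g/mol, of which 84.255 g is Si.
So Si makes up 84.255/482.603 = 0.1746 of the mass, i.e. 17.46%.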